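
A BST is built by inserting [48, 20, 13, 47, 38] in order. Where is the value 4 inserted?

Starting tree (level order): [48, 20, None, 13, 47, None, None, 38]
Insertion path: 48 -> 20 -> 13
Result: insert 4 as left child of 13
Final tree (level order): [48, 20, None, 13, 47, 4, None, 38]


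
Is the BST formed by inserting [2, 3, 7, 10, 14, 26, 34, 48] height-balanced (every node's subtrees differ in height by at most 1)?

Tree (level-order array): [2, None, 3, None, 7, None, 10, None, 14, None, 26, None, 34, None, 48]
Definition: a tree is height-balanced if, at every node, |h(left) - h(right)| <= 1 (empty subtree has height -1).
Bottom-up per-node check:
  node 48: h_left=-1, h_right=-1, diff=0 [OK], height=0
  node 34: h_left=-1, h_right=0, diff=1 [OK], height=1
  node 26: h_left=-1, h_right=1, diff=2 [FAIL (|-1-1|=2 > 1)], height=2
  node 14: h_left=-1, h_right=2, diff=3 [FAIL (|-1-2|=3 > 1)], height=3
  node 10: h_left=-1, h_right=3, diff=4 [FAIL (|-1-3|=4 > 1)], height=4
  node 7: h_left=-1, h_right=4, diff=5 [FAIL (|-1-4|=5 > 1)], height=5
  node 3: h_left=-1, h_right=5, diff=6 [FAIL (|-1-5|=6 > 1)], height=6
  node 2: h_left=-1, h_right=6, diff=7 [FAIL (|-1-6|=7 > 1)], height=7
Node 26 violates the condition: |-1 - 1| = 2 > 1.
Result: Not balanced


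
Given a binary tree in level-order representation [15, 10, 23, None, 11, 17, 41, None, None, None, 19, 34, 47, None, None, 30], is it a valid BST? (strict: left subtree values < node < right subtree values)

Level-order array: [15, 10, 23, None, 11, 17, 41, None, None, None, 19, 34, 47, None, None, 30]
Validate using subtree bounds (lo, hi): at each node, require lo < value < hi,
then recurse left with hi=value and right with lo=value.
Preorder trace (stopping at first violation):
  at node 15 with bounds (-inf, +inf): OK
  at node 10 with bounds (-inf, 15): OK
  at node 11 with bounds (10, 15): OK
  at node 23 with bounds (15, +inf): OK
  at node 17 with bounds (15, 23): OK
  at node 19 with bounds (17, 23): OK
  at node 41 with bounds (23, +inf): OK
  at node 34 with bounds (23, 41): OK
  at node 30 with bounds (23, 34): OK
  at node 47 with bounds (41, +inf): OK
No violation found at any node.
Result: Valid BST


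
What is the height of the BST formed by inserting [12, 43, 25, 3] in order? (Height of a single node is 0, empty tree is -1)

Insertion order: [12, 43, 25, 3]
Tree (level-order array): [12, 3, 43, None, None, 25]
Compute height bottom-up (empty subtree = -1):
  height(3) = 1 + max(-1, -1) = 0
  height(25) = 1 + max(-1, -1) = 0
  height(43) = 1 + max(0, -1) = 1
  height(12) = 1 + max(0, 1) = 2
Height = 2


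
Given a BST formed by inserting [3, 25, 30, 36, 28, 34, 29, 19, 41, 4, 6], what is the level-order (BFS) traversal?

Tree insertion order: [3, 25, 30, 36, 28, 34, 29, 19, 41, 4, 6]
Tree (level-order array): [3, None, 25, 19, 30, 4, None, 28, 36, None, 6, None, 29, 34, 41]
BFS from the root, enqueuing left then right child of each popped node:
  queue [3] -> pop 3, enqueue [25], visited so far: [3]
  queue [25] -> pop 25, enqueue [19, 30], visited so far: [3, 25]
  queue [19, 30] -> pop 19, enqueue [4], visited so far: [3, 25, 19]
  queue [30, 4] -> pop 30, enqueue [28, 36], visited so far: [3, 25, 19, 30]
  queue [4, 28, 36] -> pop 4, enqueue [6], visited so far: [3, 25, 19, 30, 4]
  queue [28, 36, 6] -> pop 28, enqueue [29], visited so far: [3, 25, 19, 30, 4, 28]
  queue [36, 6, 29] -> pop 36, enqueue [34, 41], visited so far: [3, 25, 19, 30, 4, 28, 36]
  queue [6, 29, 34, 41] -> pop 6, enqueue [none], visited so far: [3, 25, 19, 30, 4, 28, 36, 6]
  queue [29, 34, 41] -> pop 29, enqueue [none], visited so far: [3, 25, 19, 30, 4, 28, 36, 6, 29]
  queue [34, 41] -> pop 34, enqueue [none], visited so far: [3, 25, 19, 30, 4, 28, 36, 6, 29, 34]
  queue [41] -> pop 41, enqueue [none], visited so far: [3, 25, 19, 30, 4, 28, 36, 6, 29, 34, 41]
Result: [3, 25, 19, 30, 4, 28, 36, 6, 29, 34, 41]


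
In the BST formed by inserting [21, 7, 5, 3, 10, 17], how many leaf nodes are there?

Tree built from: [21, 7, 5, 3, 10, 17]
Tree (level-order array): [21, 7, None, 5, 10, 3, None, None, 17]
Rule: A leaf has 0 children.
Per-node child counts:
  node 21: 1 child(ren)
  node 7: 2 child(ren)
  node 5: 1 child(ren)
  node 3: 0 child(ren)
  node 10: 1 child(ren)
  node 17: 0 child(ren)
Matching nodes: [3, 17]
Count of leaf nodes: 2


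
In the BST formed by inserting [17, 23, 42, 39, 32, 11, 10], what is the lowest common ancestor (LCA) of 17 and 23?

Tree insertion order: [17, 23, 42, 39, 32, 11, 10]
Tree (level-order array): [17, 11, 23, 10, None, None, 42, None, None, 39, None, 32]
In a BST, the LCA of p=17, q=23 is the first node v on the
root-to-leaf path with p <= v <= q (go left if both < v, right if both > v).
Walk from root:
  at 17: 17 <= 17 <= 23, this is the LCA
LCA = 17


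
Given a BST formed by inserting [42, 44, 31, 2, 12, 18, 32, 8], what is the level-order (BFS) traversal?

Tree insertion order: [42, 44, 31, 2, 12, 18, 32, 8]
Tree (level-order array): [42, 31, 44, 2, 32, None, None, None, 12, None, None, 8, 18]
BFS from the root, enqueuing left then right child of each popped node:
  queue [42] -> pop 42, enqueue [31, 44], visited so far: [42]
  queue [31, 44] -> pop 31, enqueue [2, 32], visited so far: [42, 31]
  queue [44, 2, 32] -> pop 44, enqueue [none], visited so far: [42, 31, 44]
  queue [2, 32] -> pop 2, enqueue [12], visited so far: [42, 31, 44, 2]
  queue [32, 12] -> pop 32, enqueue [none], visited so far: [42, 31, 44, 2, 32]
  queue [12] -> pop 12, enqueue [8, 18], visited so far: [42, 31, 44, 2, 32, 12]
  queue [8, 18] -> pop 8, enqueue [none], visited so far: [42, 31, 44, 2, 32, 12, 8]
  queue [18] -> pop 18, enqueue [none], visited so far: [42, 31, 44, 2, 32, 12, 8, 18]
Result: [42, 31, 44, 2, 32, 12, 8, 18]


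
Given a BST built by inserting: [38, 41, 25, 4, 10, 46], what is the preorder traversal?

Tree insertion order: [38, 41, 25, 4, 10, 46]
Tree (level-order array): [38, 25, 41, 4, None, None, 46, None, 10]
Preorder traversal: [38, 25, 4, 10, 41, 46]


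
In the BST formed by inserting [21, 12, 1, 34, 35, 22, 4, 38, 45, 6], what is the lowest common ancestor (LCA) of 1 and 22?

Tree insertion order: [21, 12, 1, 34, 35, 22, 4, 38, 45, 6]
Tree (level-order array): [21, 12, 34, 1, None, 22, 35, None, 4, None, None, None, 38, None, 6, None, 45]
In a BST, the LCA of p=1, q=22 is the first node v on the
root-to-leaf path with p <= v <= q (go left if both < v, right if both > v).
Walk from root:
  at 21: 1 <= 21 <= 22, this is the LCA
LCA = 21


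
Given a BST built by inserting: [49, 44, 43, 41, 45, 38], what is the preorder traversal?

Tree insertion order: [49, 44, 43, 41, 45, 38]
Tree (level-order array): [49, 44, None, 43, 45, 41, None, None, None, 38]
Preorder traversal: [49, 44, 43, 41, 38, 45]


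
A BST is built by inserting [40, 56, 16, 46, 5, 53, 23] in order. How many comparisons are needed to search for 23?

Search path for 23: 40 -> 16 -> 23
Found: True
Comparisons: 3


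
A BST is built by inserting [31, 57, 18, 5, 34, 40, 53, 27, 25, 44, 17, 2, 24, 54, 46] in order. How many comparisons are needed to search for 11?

Search path for 11: 31 -> 18 -> 5 -> 17
Found: False
Comparisons: 4


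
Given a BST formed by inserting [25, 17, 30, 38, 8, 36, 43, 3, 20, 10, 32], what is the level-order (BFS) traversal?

Tree insertion order: [25, 17, 30, 38, 8, 36, 43, 3, 20, 10, 32]
Tree (level-order array): [25, 17, 30, 8, 20, None, 38, 3, 10, None, None, 36, 43, None, None, None, None, 32]
BFS from the root, enqueuing left then right child of each popped node:
  queue [25] -> pop 25, enqueue [17, 30], visited so far: [25]
  queue [17, 30] -> pop 17, enqueue [8, 20], visited so far: [25, 17]
  queue [30, 8, 20] -> pop 30, enqueue [38], visited so far: [25, 17, 30]
  queue [8, 20, 38] -> pop 8, enqueue [3, 10], visited so far: [25, 17, 30, 8]
  queue [20, 38, 3, 10] -> pop 20, enqueue [none], visited so far: [25, 17, 30, 8, 20]
  queue [38, 3, 10] -> pop 38, enqueue [36, 43], visited so far: [25, 17, 30, 8, 20, 38]
  queue [3, 10, 36, 43] -> pop 3, enqueue [none], visited so far: [25, 17, 30, 8, 20, 38, 3]
  queue [10, 36, 43] -> pop 10, enqueue [none], visited so far: [25, 17, 30, 8, 20, 38, 3, 10]
  queue [36, 43] -> pop 36, enqueue [32], visited so far: [25, 17, 30, 8, 20, 38, 3, 10, 36]
  queue [43, 32] -> pop 43, enqueue [none], visited so far: [25, 17, 30, 8, 20, 38, 3, 10, 36, 43]
  queue [32] -> pop 32, enqueue [none], visited so far: [25, 17, 30, 8, 20, 38, 3, 10, 36, 43, 32]
Result: [25, 17, 30, 8, 20, 38, 3, 10, 36, 43, 32]


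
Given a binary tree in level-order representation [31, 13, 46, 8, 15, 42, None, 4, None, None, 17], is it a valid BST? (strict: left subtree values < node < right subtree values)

Level-order array: [31, 13, 46, 8, 15, 42, None, 4, None, None, 17]
Validate using subtree bounds (lo, hi): at each node, require lo < value < hi,
then recurse left with hi=value and right with lo=value.
Preorder trace (stopping at first violation):
  at node 31 with bounds (-inf, +inf): OK
  at node 13 with bounds (-inf, 31): OK
  at node 8 with bounds (-inf, 13): OK
  at node 4 with bounds (-inf, 8): OK
  at node 15 with bounds (13, 31): OK
  at node 17 with bounds (15, 31): OK
  at node 46 with bounds (31, +inf): OK
  at node 42 with bounds (31, 46): OK
No violation found at any node.
Result: Valid BST


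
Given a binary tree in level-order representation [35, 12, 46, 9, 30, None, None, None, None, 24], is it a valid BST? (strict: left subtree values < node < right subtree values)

Level-order array: [35, 12, 46, 9, 30, None, None, None, None, 24]
Validate using subtree bounds (lo, hi): at each node, require lo < value < hi,
then recurse left with hi=value and right with lo=value.
Preorder trace (stopping at first violation):
  at node 35 with bounds (-inf, +inf): OK
  at node 12 with bounds (-inf, 35): OK
  at node 9 with bounds (-inf, 12): OK
  at node 30 with bounds (12, 35): OK
  at node 24 with bounds (12, 30): OK
  at node 46 with bounds (35, +inf): OK
No violation found at any node.
Result: Valid BST


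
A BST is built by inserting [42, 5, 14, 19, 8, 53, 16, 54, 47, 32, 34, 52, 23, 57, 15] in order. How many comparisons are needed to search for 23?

Search path for 23: 42 -> 5 -> 14 -> 19 -> 32 -> 23
Found: True
Comparisons: 6


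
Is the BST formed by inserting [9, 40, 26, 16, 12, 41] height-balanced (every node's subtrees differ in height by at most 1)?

Tree (level-order array): [9, None, 40, 26, 41, 16, None, None, None, 12]
Definition: a tree is height-balanced if, at every node, |h(left) - h(right)| <= 1 (empty subtree has height -1).
Bottom-up per-node check:
  node 12: h_left=-1, h_right=-1, diff=0 [OK], height=0
  node 16: h_left=0, h_right=-1, diff=1 [OK], height=1
  node 26: h_left=1, h_right=-1, diff=2 [FAIL (|1--1|=2 > 1)], height=2
  node 41: h_left=-1, h_right=-1, diff=0 [OK], height=0
  node 40: h_left=2, h_right=0, diff=2 [FAIL (|2-0|=2 > 1)], height=3
  node 9: h_left=-1, h_right=3, diff=4 [FAIL (|-1-3|=4 > 1)], height=4
Node 26 violates the condition: |1 - -1| = 2 > 1.
Result: Not balanced


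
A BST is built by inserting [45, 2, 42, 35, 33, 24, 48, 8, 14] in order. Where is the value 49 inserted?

Starting tree (level order): [45, 2, 48, None, 42, None, None, 35, None, 33, None, 24, None, 8, None, None, 14]
Insertion path: 45 -> 48
Result: insert 49 as right child of 48
Final tree (level order): [45, 2, 48, None, 42, None, 49, 35, None, None, None, 33, None, 24, None, 8, None, None, 14]


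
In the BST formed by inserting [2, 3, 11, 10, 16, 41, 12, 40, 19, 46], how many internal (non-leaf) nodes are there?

Tree built from: [2, 3, 11, 10, 16, 41, 12, 40, 19, 46]
Tree (level-order array): [2, None, 3, None, 11, 10, 16, None, None, 12, 41, None, None, 40, 46, 19]
Rule: An internal node has at least one child.
Per-node child counts:
  node 2: 1 child(ren)
  node 3: 1 child(ren)
  node 11: 2 child(ren)
  node 10: 0 child(ren)
  node 16: 2 child(ren)
  node 12: 0 child(ren)
  node 41: 2 child(ren)
  node 40: 1 child(ren)
  node 19: 0 child(ren)
  node 46: 0 child(ren)
Matching nodes: [2, 3, 11, 16, 41, 40]
Count of internal (non-leaf) nodes: 6


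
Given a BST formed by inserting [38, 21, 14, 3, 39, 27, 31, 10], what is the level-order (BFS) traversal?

Tree insertion order: [38, 21, 14, 3, 39, 27, 31, 10]
Tree (level-order array): [38, 21, 39, 14, 27, None, None, 3, None, None, 31, None, 10]
BFS from the root, enqueuing left then right child of each popped node:
  queue [38] -> pop 38, enqueue [21, 39], visited so far: [38]
  queue [21, 39] -> pop 21, enqueue [14, 27], visited so far: [38, 21]
  queue [39, 14, 27] -> pop 39, enqueue [none], visited so far: [38, 21, 39]
  queue [14, 27] -> pop 14, enqueue [3], visited so far: [38, 21, 39, 14]
  queue [27, 3] -> pop 27, enqueue [31], visited so far: [38, 21, 39, 14, 27]
  queue [3, 31] -> pop 3, enqueue [10], visited so far: [38, 21, 39, 14, 27, 3]
  queue [31, 10] -> pop 31, enqueue [none], visited so far: [38, 21, 39, 14, 27, 3, 31]
  queue [10] -> pop 10, enqueue [none], visited so far: [38, 21, 39, 14, 27, 3, 31, 10]
Result: [38, 21, 39, 14, 27, 3, 31, 10]


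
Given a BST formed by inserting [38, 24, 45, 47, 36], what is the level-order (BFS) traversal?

Tree insertion order: [38, 24, 45, 47, 36]
Tree (level-order array): [38, 24, 45, None, 36, None, 47]
BFS from the root, enqueuing left then right child of each popped node:
  queue [38] -> pop 38, enqueue [24, 45], visited so far: [38]
  queue [24, 45] -> pop 24, enqueue [36], visited so far: [38, 24]
  queue [45, 36] -> pop 45, enqueue [47], visited so far: [38, 24, 45]
  queue [36, 47] -> pop 36, enqueue [none], visited so far: [38, 24, 45, 36]
  queue [47] -> pop 47, enqueue [none], visited so far: [38, 24, 45, 36, 47]
Result: [38, 24, 45, 36, 47]


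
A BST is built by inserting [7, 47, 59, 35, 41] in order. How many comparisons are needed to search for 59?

Search path for 59: 7 -> 47 -> 59
Found: True
Comparisons: 3


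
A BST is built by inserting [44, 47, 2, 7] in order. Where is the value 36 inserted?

Starting tree (level order): [44, 2, 47, None, 7]
Insertion path: 44 -> 2 -> 7
Result: insert 36 as right child of 7
Final tree (level order): [44, 2, 47, None, 7, None, None, None, 36]


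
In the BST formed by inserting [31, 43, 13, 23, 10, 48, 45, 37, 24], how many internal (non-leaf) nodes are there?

Tree built from: [31, 43, 13, 23, 10, 48, 45, 37, 24]
Tree (level-order array): [31, 13, 43, 10, 23, 37, 48, None, None, None, 24, None, None, 45]
Rule: An internal node has at least one child.
Per-node child counts:
  node 31: 2 child(ren)
  node 13: 2 child(ren)
  node 10: 0 child(ren)
  node 23: 1 child(ren)
  node 24: 0 child(ren)
  node 43: 2 child(ren)
  node 37: 0 child(ren)
  node 48: 1 child(ren)
  node 45: 0 child(ren)
Matching nodes: [31, 13, 23, 43, 48]
Count of internal (non-leaf) nodes: 5


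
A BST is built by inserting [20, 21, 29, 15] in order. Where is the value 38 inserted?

Starting tree (level order): [20, 15, 21, None, None, None, 29]
Insertion path: 20 -> 21 -> 29
Result: insert 38 as right child of 29
Final tree (level order): [20, 15, 21, None, None, None, 29, None, 38]


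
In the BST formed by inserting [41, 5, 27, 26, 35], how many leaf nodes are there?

Tree built from: [41, 5, 27, 26, 35]
Tree (level-order array): [41, 5, None, None, 27, 26, 35]
Rule: A leaf has 0 children.
Per-node child counts:
  node 41: 1 child(ren)
  node 5: 1 child(ren)
  node 27: 2 child(ren)
  node 26: 0 child(ren)
  node 35: 0 child(ren)
Matching nodes: [26, 35]
Count of leaf nodes: 2


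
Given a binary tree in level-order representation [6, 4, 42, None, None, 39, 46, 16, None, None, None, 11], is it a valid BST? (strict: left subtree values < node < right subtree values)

Level-order array: [6, 4, 42, None, None, 39, 46, 16, None, None, None, 11]
Validate using subtree bounds (lo, hi): at each node, require lo < value < hi,
then recurse left with hi=value and right with lo=value.
Preorder trace (stopping at first violation):
  at node 6 with bounds (-inf, +inf): OK
  at node 4 with bounds (-inf, 6): OK
  at node 42 with bounds (6, +inf): OK
  at node 39 with bounds (6, 42): OK
  at node 16 with bounds (6, 39): OK
  at node 11 with bounds (6, 16): OK
  at node 46 with bounds (42, +inf): OK
No violation found at any node.
Result: Valid BST


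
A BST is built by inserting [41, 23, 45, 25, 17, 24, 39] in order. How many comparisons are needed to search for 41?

Search path for 41: 41
Found: True
Comparisons: 1


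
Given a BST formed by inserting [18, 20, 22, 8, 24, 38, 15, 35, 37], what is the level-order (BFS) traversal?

Tree insertion order: [18, 20, 22, 8, 24, 38, 15, 35, 37]
Tree (level-order array): [18, 8, 20, None, 15, None, 22, None, None, None, 24, None, 38, 35, None, None, 37]
BFS from the root, enqueuing left then right child of each popped node:
  queue [18] -> pop 18, enqueue [8, 20], visited so far: [18]
  queue [8, 20] -> pop 8, enqueue [15], visited so far: [18, 8]
  queue [20, 15] -> pop 20, enqueue [22], visited so far: [18, 8, 20]
  queue [15, 22] -> pop 15, enqueue [none], visited so far: [18, 8, 20, 15]
  queue [22] -> pop 22, enqueue [24], visited so far: [18, 8, 20, 15, 22]
  queue [24] -> pop 24, enqueue [38], visited so far: [18, 8, 20, 15, 22, 24]
  queue [38] -> pop 38, enqueue [35], visited so far: [18, 8, 20, 15, 22, 24, 38]
  queue [35] -> pop 35, enqueue [37], visited so far: [18, 8, 20, 15, 22, 24, 38, 35]
  queue [37] -> pop 37, enqueue [none], visited so far: [18, 8, 20, 15, 22, 24, 38, 35, 37]
Result: [18, 8, 20, 15, 22, 24, 38, 35, 37]


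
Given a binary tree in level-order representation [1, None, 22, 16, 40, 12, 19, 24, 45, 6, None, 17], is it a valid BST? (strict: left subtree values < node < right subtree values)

Level-order array: [1, None, 22, 16, 40, 12, 19, 24, 45, 6, None, 17]
Validate using subtree bounds (lo, hi): at each node, require lo < value < hi,
then recurse left with hi=value and right with lo=value.
Preorder trace (stopping at first violation):
  at node 1 with bounds (-inf, +inf): OK
  at node 22 with bounds (1, +inf): OK
  at node 16 with bounds (1, 22): OK
  at node 12 with bounds (1, 16): OK
  at node 6 with bounds (1, 12): OK
  at node 19 with bounds (16, 22): OK
  at node 17 with bounds (16, 19): OK
  at node 40 with bounds (22, +inf): OK
  at node 24 with bounds (22, 40): OK
  at node 45 with bounds (40, +inf): OK
No violation found at any node.
Result: Valid BST


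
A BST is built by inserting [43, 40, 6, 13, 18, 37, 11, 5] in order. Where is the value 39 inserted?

Starting tree (level order): [43, 40, None, 6, None, 5, 13, None, None, 11, 18, None, None, None, 37]
Insertion path: 43 -> 40 -> 6 -> 13 -> 18 -> 37
Result: insert 39 as right child of 37
Final tree (level order): [43, 40, None, 6, None, 5, 13, None, None, 11, 18, None, None, None, 37, None, 39]


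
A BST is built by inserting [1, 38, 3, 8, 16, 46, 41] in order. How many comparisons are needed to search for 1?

Search path for 1: 1
Found: True
Comparisons: 1


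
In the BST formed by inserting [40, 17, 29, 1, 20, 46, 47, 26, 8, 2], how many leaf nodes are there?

Tree built from: [40, 17, 29, 1, 20, 46, 47, 26, 8, 2]
Tree (level-order array): [40, 17, 46, 1, 29, None, 47, None, 8, 20, None, None, None, 2, None, None, 26]
Rule: A leaf has 0 children.
Per-node child counts:
  node 40: 2 child(ren)
  node 17: 2 child(ren)
  node 1: 1 child(ren)
  node 8: 1 child(ren)
  node 2: 0 child(ren)
  node 29: 1 child(ren)
  node 20: 1 child(ren)
  node 26: 0 child(ren)
  node 46: 1 child(ren)
  node 47: 0 child(ren)
Matching nodes: [2, 26, 47]
Count of leaf nodes: 3


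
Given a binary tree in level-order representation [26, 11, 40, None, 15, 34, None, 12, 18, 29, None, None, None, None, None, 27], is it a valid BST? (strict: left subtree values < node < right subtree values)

Level-order array: [26, 11, 40, None, 15, 34, None, 12, 18, 29, None, None, None, None, None, 27]
Validate using subtree bounds (lo, hi): at each node, require lo < value < hi,
then recurse left with hi=value and right with lo=value.
Preorder trace (stopping at first violation):
  at node 26 with bounds (-inf, +inf): OK
  at node 11 with bounds (-inf, 26): OK
  at node 15 with bounds (11, 26): OK
  at node 12 with bounds (11, 15): OK
  at node 18 with bounds (15, 26): OK
  at node 40 with bounds (26, +inf): OK
  at node 34 with bounds (26, 40): OK
  at node 29 with bounds (26, 34): OK
  at node 27 with bounds (26, 29): OK
No violation found at any node.
Result: Valid BST


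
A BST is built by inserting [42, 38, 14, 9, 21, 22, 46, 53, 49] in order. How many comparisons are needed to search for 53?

Search path for 53: 42 -> 46 -> 53
Found: True
Comparisons: 3


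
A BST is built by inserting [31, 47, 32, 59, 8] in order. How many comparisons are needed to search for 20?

Search path for 20: 31 -> 8
Found: False
Comparisons: 2


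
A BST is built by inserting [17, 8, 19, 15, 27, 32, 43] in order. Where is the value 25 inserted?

Starting tree (level order): [17, 8, 19, None, 15, None, 27, None, None, None, 32, None, 43]
Insertion path: 17 -> 19 -> 27
Result: insert 25 as left child of 27
Final tree (level order): [17, 8, 19, None, 15, None, 27, None, None, 25, 32, None, None, None, 43]


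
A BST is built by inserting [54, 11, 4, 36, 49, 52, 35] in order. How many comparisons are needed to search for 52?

Search path for 52: 54 -> 11 -> 36 -> 49 -> 52
Found: True
Comparisons: 5


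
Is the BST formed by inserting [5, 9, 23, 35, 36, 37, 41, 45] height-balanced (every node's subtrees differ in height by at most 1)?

Tree (level-order array): [5, None, 9, None, 23, None, 35, None, 36, None, 37, None, 41, None, 45]
Definition: a tree is height-balanced if, at every node, |h(left) - h(right)| <= 1 (empty subtree has height -1).
Bottom-up per-node check:
  node 45: h_left=-1, h_right=-1, diff=0 [OK], height=0
  node 41: h_left=-1, h_right=0, diff=1 [OK], height=1
  node 37: h_left=-1, h_right=1, diff=2 [FAIL (|-1-1|=2 > 1)], height=2
  node 36: h_left=-1, h_right=2, diff=3 [FAIL (|-1-2|=3 > 1)], height=3
  node 35: h_left=-1, h_right=3, diff=4 [FAIL (|-1-3|=4 > 1)], height=4
  node 23: h_left=-1, h_right=4, diff=5 [FAIL (|-1-4|=5 > 1)], height=5
  node 9: h_left=-1, h_right=5, diff=6 [FAIL (|-1-5|=6 > 1)], height=6
  node 5: h_left=-1, h_right=6, diff=7 [FAIL (|-1-6|=7 > 1)], height=7
Node 37 violates the condition: |-1 - 1| = 2 > 1.
Result: Not balanced


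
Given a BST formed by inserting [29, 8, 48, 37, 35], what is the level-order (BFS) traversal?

Tree insertion order: [29, 8, 48, 37, 35]
Tree (level-order array): [29, 8, 48, None, None, 37, None, 35]
BFS from the root, enqueuing left then right child of each popped node:
  queue [29] -> pop 29, enqueue [8, 48], visited so far: [29]
  queue [8, 48] -> pop 8, enqueue [none], visited so far: [29, 8]
  queue [48] -> pop 48, enqueue [37], visited so far: [29, 8, 48]
  queue [37] -> pop 37, enqueue [35], visited so far: [29, 8, 48, 37]
  queue [35] -> pop 35, enqueue [none], visited so far: [29, 8, 48, 37, 35]
Result: [29, 8, 48, 37, 35]


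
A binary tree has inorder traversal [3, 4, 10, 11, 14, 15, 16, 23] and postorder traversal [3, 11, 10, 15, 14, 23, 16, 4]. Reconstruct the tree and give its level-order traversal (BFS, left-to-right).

Inorder:   [3, 4, 10, 11, 14, 15, 16, 23]
Postorder: [3, 11, 10, 15, 14, 23, 16, 4]
Algorithm: postorder visits root last, so walk postorder right-to-left;
each value is the root of the current inorder slice — split it at that
value, recurse on the right subtree first, then the left.
Recursive splits:
  root=4; inorder splits into left=[3], right=[10, 11, 14, 15, 16, 23]
  root=16; inorder splits into left=[10, 11, 14, 15], right=[23]
  root=23; inorder splits into left=[], right=[]
  root=14; inorder splits into left=[10, 11], right=[15]
  root=15; inorder splits into left=[], right=[]
  root=10; inorder splits into left=[], right=[11]
  root=11; inorder splits into left=[], right=[]
  root=3; inorder splits into left=[], right=[]
Reconstructed level-order: [4, 3, 16, 14, 23, 10, 15, 11]


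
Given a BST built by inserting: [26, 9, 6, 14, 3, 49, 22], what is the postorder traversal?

Tree insertion order: [26, 9, 6, 14, 3, 49, 22]
Tree (level-order array): [26, 9, 49, 6, 14, None, None, 3, None, None, 22]
Postorder traversal: [3, 6, 22, 14, 9, 49, 26]


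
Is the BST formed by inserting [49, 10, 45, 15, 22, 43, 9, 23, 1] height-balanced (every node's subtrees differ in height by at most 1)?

Tree (level-order array): [49, 10, None, 9, 45, 1, None, 15, None, None, None, None, 22, None, 43, 23]
Definition: a tree is height-balanced if, at every node, |h(left) - h(right)| <= 1 (empty subtree has height -1).
Bottom-up per-node check:
  node 1: h_left=-1, h_right=-1, diff=0 [OK], height=0
  node 9: h_left=0, h_right=-1, diff=1 [OK], height=1
  node 23: h_left=-1, h_right=-1, diff=0 [OK], height=0
  node 43: h_left=0, h_right=-1, diff=1 [OK], height=1
  node 22: h_left=-1, h_right=1, diff=2 [FAIL (|-1-1|=2 > 1)], height=2
  node 15: h_left=-1, h_right=2, diff=3 [FAIL (|-1-2|=3 > 1)], height=3
  node 45: h_left=3, h_right=-1, diff=4 [FAIL (|3--1|=4 > 1)], height=4
  node 10: h_left=1, h_right=4, diff=3 [FAIL (|1-4|=3 > 1)], height=5
  node 49: h_left=5, h_right=-1, diff=6 [FAIL (|5--1|=6 > 1)], height=6
Node 22 violates the condition: |-1 - 1| = 2 > 1.
Result: Not balanced


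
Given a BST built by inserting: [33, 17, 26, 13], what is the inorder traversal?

Tree insertion order: [33, 17, 26, 13]
Tree (level-order array): [33, 17, None, 13, 26]
Inorder traversal: [13, 17, 26, 33]


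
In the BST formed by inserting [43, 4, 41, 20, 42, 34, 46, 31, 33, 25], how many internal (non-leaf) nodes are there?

Tree built from: [43, 4, 41, 20, 42, 34, 46, 31, 33, 25]
Tree (level-order array): [43, 4, 46, None, 41, None, None, 20, 42, None, 34, None, None, 31, None, 25, 33]
Rule: An internal node has at least one child.
Per-node child counts:
  node 43: 2 child(ren)
  node 4: 1 child(ren)
  node 41: 2 child(ren)
  node 20: 1 child(ren)
  node 34: 1 child(ren)
  node 31: 2 child(ren)
  node 25: 0 child(ren)
  node 33: 0 child(ren)
  node 42: 0 child(ren)
  node 46: 0 child(ren)
Matching nodes: [43, 4, 41, 20, 34, 31]
Count of internal (non-leaf) nodes: 6


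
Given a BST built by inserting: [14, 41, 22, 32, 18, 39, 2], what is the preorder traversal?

Tree insertion order: [14, 41, 22, 32, 18, 39, 2]
Tree (level-order array): [14, 2, 41, None, None, 22, None, 18, 32, None, None, None, 39]
Preorder traversal: [14, 2, 41, 22, 18, 32, 39]


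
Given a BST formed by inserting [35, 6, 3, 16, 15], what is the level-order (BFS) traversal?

Tree insertion order: [35, 6, 3, 16, 15]
Tree (level-order array): [35, 6, None, 3, 16, None, None, 15]
BFS from the root, enqueuing left then right child of each popped node:
  queue [35] -> pop 35, enqueue [6], visited so far: [35]
  queue [6] -> pop 6, enqueue [3, 16], visited so far: [35, 6]
  queue [3, 16] -> pop 3, enqueue [none], visited so far: [35, 6, 3]
  queue [16] -> pop 16, enqueue [15], visited so far: [35, 6, 3, 16]
  queue [15] -> pop 15, enqueue [none], visited so far: [35, 6, 3, 16, 15]
Result: [35, 6, 3, 16, 15]


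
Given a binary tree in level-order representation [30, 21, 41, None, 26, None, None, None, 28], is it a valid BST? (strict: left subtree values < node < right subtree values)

Level-order array: [30, 21, 41, None, 26, None, None, None, 28]
Validate using subtree bounds (lo, hi): at each node, require lo < value < hi,
then recurse left with hi=value and right with lo=value.
Preorder trace (stopping at first violation):
  at node 30 with bounds (-inf, +inf): OK
  at node 21 with bounds (-inf, 30): OK
  at node 26 with bounds (21, 30): OK
  at node 28 with bounds (26, 30): OK
  at node 41 with bounds (30, +inf): OK
No violation found at any node.
Result: Valid BST


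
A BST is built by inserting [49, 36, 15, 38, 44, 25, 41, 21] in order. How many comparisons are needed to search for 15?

Search path for 15: 49 -> 36 -> 15
Found: True
Comparisons: 3


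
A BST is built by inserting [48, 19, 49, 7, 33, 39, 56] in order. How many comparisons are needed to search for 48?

Search path for 48: 48
Found: True
Comparisons: 1


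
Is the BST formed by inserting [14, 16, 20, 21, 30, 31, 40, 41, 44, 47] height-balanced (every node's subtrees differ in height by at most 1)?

Tree (level-order array): [14, None, 16, None, 20, None, 21, None, 30, None, 31, None, 40, None, 41, None, 44, None, 47]
Definition: a tree is height-balanced if, at every node, |h(left) - h(right)| <= 1 (empty subtree has height -1).
Bottom-up per-node check:
  node 47: h_left=-1, h_right=-1, diff=0 [OK], height=0
  node 44: h_left=-1, h_right=0, diff=1 [OK], height=1
  node 41: h_left=-1, h_right=1, diff=2 [FAIL (|-1-1|=2 > 1)], height=2
  node 40: h_left=-1, h_right=2, diff=3 [FAIL (|-1-2|=3 > 1)], height=3
  node 31: h_left=-1, h_right=3, diff=4 [FAIL (|-1-3|=4 > 1)], height=4
  node 30: h_left=-1, h_right=4, diff=5 [FAIL (|-1-4|=5 > 1)], height=5
  node 21: h_left=-1, h_right=5, diff=6 [FAIL (|-1-5|=6 > 1)], height=6
  node 20: h_left=-1, h_right=6, diff=7 [FAIL (|-1-6|=7 > 1)], height=7
  node 16: h_left=-1, h_right=7, diff=8 [FAIL (|-1-7|=8 > 1)], height=8
  node 14: h_left=-1, h_right=8, diff=9 [FAIL (|-1-8|=9 > 1)], height=9
Node 41 violates the condition: |-1 - 1| = 2 > 1.
Result: Not balanced


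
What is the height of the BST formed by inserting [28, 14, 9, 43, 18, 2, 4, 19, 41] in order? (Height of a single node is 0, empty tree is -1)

Insertion order: [28, 14, 9, 43, 18, 2, 4, 19, 41]
Tree (level-order array): [28, 14, 43, 9, 18, 41, None, 2, None, None, 19, None, None, None, 4]
Compute height bottom-up (empty subtree = -1):
  height(4) = 1 + max(-1, -1) = 0
  height(2) = 1 + max(-1, 0) = 1
  height(9) = 1 + max(1, -1) = 2
  height(19) = 1 + max(-1, -1) = 0
  height(18) = 1 + max(-1, 0) = 1
  height(14) = 1 + max(2, 1) = 3
  height(41) = 1 + max(-1, -1) = 0
  height(43) = 1 + max(0, -1) = 1
  height(28) = 1 + max(3, 1) = 4
Height = 4


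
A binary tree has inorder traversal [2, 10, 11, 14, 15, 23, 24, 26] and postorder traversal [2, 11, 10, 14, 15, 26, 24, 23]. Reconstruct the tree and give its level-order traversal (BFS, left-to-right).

Inorder:   [2, 10, 11, 14, 15, 23, 24, 26]
Postorder: [2, 11, 10, 14, 15, 26, 24, 23]
Algorithm: postorder visits root last, so walk postorder right-to-left;
each value is the root of the current inorder slice — split it at that
value, recurse on the right subtree first, then the left.
Recursive splits:
  root=23; inorder splits into left=[2, 10, 11, 14, 15], right=[24, 26]
  root=24; inorder splits into left=[], right=[26]
  root=26; inorder splits into left=[], right=[]
  root=15; inorder splits into left=[2, 10, 11, 14], right=[]
  root=14; inorder splits into left=[2, 10, 11], right=[]
  root=10; inorder splits into left=[2], right=[11]
  root=11; inorder splits into left=[], right=[]
  root=2; inorder splits into left=[], right=[]
Reconstructed level-order: [23, 15, 24, 14, 26, 10, 2, 11]


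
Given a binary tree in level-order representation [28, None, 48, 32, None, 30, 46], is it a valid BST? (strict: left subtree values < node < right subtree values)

Level-order array: [28, None, 48, 32, None, 30, 46]
Validate using subtree bounds (lo, hi): at each node, require lo < value < hi,
then recurse left with hi=value and right with lo=value.
Preorder trace (stopping at first violation):
  at node 28 with bounds (-inf, +inf): OK
  at node 48 with bounds (28, +inf): OK
  at node 32 with bounds (28, 48): OK
  at node 30 with bounds (28, 32): OK
  at node 46 with bounds (32, 48): OK
No violation found at any node.
Result: Valid BST


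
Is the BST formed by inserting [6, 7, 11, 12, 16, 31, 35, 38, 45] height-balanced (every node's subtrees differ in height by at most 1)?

Tree (level-order array): [6, None, 7, None, 11, None, 12, None, 16, None, 31, None, 35, None, 38, None, 45]
Definition: a tree is height-balanced if, at every node, |h(left) - h(right)| <= 1 (empty subtree has height -1).
Bottom-up per-node check:
  node 45: h_left=-1, h_right=-1, diff=0 [OK], height=0
  node 38: h_left=-1, h_right=0, diff=1 [OK], height=1
  node 35: h_left=-1, h_right=1, diff=2 [FAIL (|-1-1|=2 > 1)], height=2
  node 31: h_left=-1, h_right=2, diff=3 [FAIL (|-1-2|=3 > 1)], height=3
  node 16: h_left=-1, h_right=3, diff=4 [FAIL (|-1-3|=4 > 1)], height=4
  node 12: h_left=-1, h_right=4, diff=5 [FAIL (|-1-4|=5 > 1)], height=5
  node 11: h_left=-1, h_right=5, diff=6 [FAIL (|-1-5|=6 > 1)], height=6
  node 7: h_left=-1, h_right=6, diff=7 [FAIL (|-1-6|=7 > 1)], height=7
  node 6: h_left=-1, h_right=7, diff=8 [FAIL (|-1-7|=8 > 1)], height=8
Node 35 violates the condition: |-1 - 1| = 2 > 1.
Result: Not balanced


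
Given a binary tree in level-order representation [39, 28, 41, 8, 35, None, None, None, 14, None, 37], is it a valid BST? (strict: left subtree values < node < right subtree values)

Level-order array: [39, 28, 41, 8, 35, None, None, None, 14, None, 37]
Validate using subtree bounds (lo, hi): at each node, require lo < value < hi,
then recurse left with hi=value and right with lo=value.
Preorder trace (stopping at first violation):
  at node 39 with bounds (-inf, +inf): OK
  at node 28 with bounds (-inf, 39): OK
  at node 8 with bounds (-inf, 28): OK
  at node 14 with bounds (8, 28): OK
  at node 35 with bounds (28, 39): OK
  at node 37 with bounds (35, 39): OK
  at node 41 with bounds (39, +inf): OK
No violation found at any node.
Result: Valid BST


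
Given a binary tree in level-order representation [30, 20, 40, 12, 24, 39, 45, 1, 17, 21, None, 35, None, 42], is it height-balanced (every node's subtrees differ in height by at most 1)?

Tree (level-order array): [30, 20, 40, 12, 24, 39, 45, 1, 17, 21, None, 35, None, 42]
Definition: a tree is height-balanced if, at every node, |h(left) - h(right)| <= 1 (empty subtree has height -1).
Bottom-up per-node check:
  node 1: h_left=-1, h_right=-1, diff=0 [OK], height=0
  node 17: h_left=-1, h_right=-1, diff=0 [OK], height=0
  node 12: h_left=0, h_right=0, diff=0 [OK], height=1
  node 21: h_left=-1, h_right=-1, diff=0 [OK], height=0
  node 24: h_left=0, h_right=-1, diff=1 [OK], height=1
  node 20: h_left=1, h_right=1, diff=0 [OK], height=2
  node 35: h_left=-1, h_right=-1, diff=0 [OK], height=0
  node 39: h_left=0, h_right=-1, diff=1 [OK], height=1
  node 42: h_left=-1, h_right=-1, diff=0 [OK], height=0
  node 45: h_left=0, h_right=-1, diff=1 [OK], height=1
  node 40: h_left=1, h_right=1, diff=0 [OK], height=2
  node 30: h_left=2, h_right=2, diff=0 [OK], height=3
All nodes satisfy the balance condition.
Result: Balanced


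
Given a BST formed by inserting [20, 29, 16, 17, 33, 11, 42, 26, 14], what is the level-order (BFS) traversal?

Tree insertion order: [20, 29, 16, 17, 33, 11, 42, 26, 14]
Tree (level-order array): [20, 16, 29, 11, 17, 26, 33, None, 14, None, None, None, None, None, 42]
BFS from the root, enqueuing left then right child of each popped node:
  queue [20] -> pop 20, enqueue [16, 29], visited so far: [20]
  queue [16, 29] -> pop 16, enqueue [11, 17], visited so far: [20, 16]
  queue [29, 11, 17] -> pop 29, enqueue [26, 33], visited so far: [20, 16, 29]
  queue [11, 17, 26, 33] -> pop 11, enqueue [14], visited so far: [20, 16, 29, 11]
  queue [17, 26, 33, 14] -> pop 17, enqueue [none], visited so far: [20, 16, 29, 11, 17]
  queue [26, 33, 14] -> pop 26, enqueue [none], visited so far: [20, 16, 29, 11, 17, 26]
  queue [33, 14] -> pop 33, enqueue [42], visited so far: [20, 16, 29, 11, 17, 26, 33]
  queue [14, 42] -> pop 14, enqueue [none], visited so far: [20, 16, 29, 11, 17, 26, 33, 14]
  queue [42] -> pop 42, enqueue [none], visited so far: [20, 16, 29, 11, 17, 26, 33, 14, 42]
Result: [20, 16, 29, 11, 17, 26, 33, 14, 42]


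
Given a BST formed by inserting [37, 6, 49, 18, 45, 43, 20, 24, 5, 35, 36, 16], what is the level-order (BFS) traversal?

Tree insertion order: [37, 6, 49, 18, 45, 43, 20, 24, 5, 35, 36, 16]
Tree (level-order array): [37, 6, 49, 5, 18, 45, None, None, None, 16, 20, 43, None, None, None, None, 24, None, None, None, 35, None, 36]
BFS from the root, enqueuing left then right child of each popped node:
  queue [37] -> pop 37, enqueue [6, 49], visited so far: [37]
  queue [6, 49] -> pop 6, enqueue [5, 18], visited so far: [37, 6]
  queue [49, 5, 18] -> pop 49, enqueue [45], visited so far: [37, 6, 49]
  queue [5, 18, 45] -> pop 5, enqueue [none], visited so far: [37, 6, 49, 5]
  queue [18, 45] -> pop 18, enqueue [16, 20], visited so far: [37, 6, 49, 5, 18]
  queue [45, 16, 20] -> pop 45, enqueue [43], visited so far: [37, 6, 49, 5, 18, 45]
  queue [16, 20, 43] -> pop 16, enqueue [none], visited so far: [37, 6, 49, 5, 18, 45, 16]
  queue [20, 43] -> pop 20, enqueue [24], visited so far: [37, 6, 49, 5, 18, 45, 16, 20]
  queue [43, 24] -> pop 43, enqueue [none], visited so far: [37, 6, 49, 5, 18, 45, 16, 20, 43]
  queue [24] -> pop 24, enqueue [35], visited so far: [37, 6, 49, 5, 18, 45, 16, 20, 43, 24]
  queue [35] -> pop 35, enqueue [36], visited so far: [37, 6, 49, 5, 18, 45, 16, 20, 43, 24, 35]
  queue [36] -> pop 36, enqueue [none], visited so far: [37, 6, 49, 5, 18, 45, 16, 20, 43, 24, 35, 36]
Result: [37, 6, 49, 5, 18, 45, 16, 20, 43, 24, 35, 36]


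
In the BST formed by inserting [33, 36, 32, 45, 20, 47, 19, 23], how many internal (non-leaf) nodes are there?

Tree built from: [33, 36, 32, 45, 20, 47, 19, 23]
Tree (level-order array): [33, 32, 36, 20, None, None, 45, 19, 23, None, 47]
Rule: An internal node has at least one child.
Per-node child counts:
  node 33: 2 child(ren)
  node 32: 1 child(ren)
  node 20: 2 child(ren)
  node 19: 0 child(ren)
  node 23: 0 child(ren)
  node 36: 1 child(ren)
  node 45: 1 child(ren)
  node 47: 0 child(ren)
Matching nodes: [33, 32, 20, 36, 45]
Count of internal (non-leaf) nodes: 5


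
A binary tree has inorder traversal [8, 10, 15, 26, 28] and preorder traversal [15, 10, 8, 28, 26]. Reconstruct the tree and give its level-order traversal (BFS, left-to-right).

Inorder:  [8, 10, 15, 26, 28]
Preorder: [15, 10, 8, 28, 26]
Algorithm: preorder visits root first, so consume preorder in order;
for each root, split the current inorder slice at that value into
left-subtree inorder and right-subtree inorder, then recurse.
Recursive splits:
  root=15; inorder splits into left=[8, 10], right=[26, 28]
  root=10; inorder splits into left=[8], right=[]
  root=8; inorder splits into left=[], right=[]
  root=28; inorder splits into left=[26], right=[]
  root=26; inorder splits into left=[], right=[]
Reconstructed level-order: [15, 10, 28, 8, 26]


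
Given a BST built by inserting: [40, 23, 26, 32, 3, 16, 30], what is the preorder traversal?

Tree insertion order: [40, 23, 26, 32, 3, 16, 30]
Tree (level-order array): [40, 23, None, 3, 26, None, 16, None, 32, None, None, 30]
Preorder traversal: [40, 23, 3, 16, 26, 32, 30]


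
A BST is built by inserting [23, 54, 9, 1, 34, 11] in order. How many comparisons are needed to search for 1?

Search path for 1: 23 -> 9 -> 1
Found: True
Comparisons: 3


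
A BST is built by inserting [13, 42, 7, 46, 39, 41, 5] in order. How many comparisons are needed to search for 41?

Search path for 41: 13 -> 42 -> 39 -> 41
Found: True
Comparisons: 4


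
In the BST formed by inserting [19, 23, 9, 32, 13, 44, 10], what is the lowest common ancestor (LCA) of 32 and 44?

Tree insertion order: [19, 23, 9, 32, 13, 44, 10]
Tree (level-order array): [19, 9, 23, None, 13, None, 32, 10, None, None, 44]
In a BST, the LCA of p=32, q=44 is the first node v on the
root-to-leaf path with p <= v <= q (go left if both < v, right if both > v).
Walk from root:
  at 19: both 32 and 44 > 19, go right
  at 23: both 32 and 44 > 23, go right
  at 32: 32 <= 32 <= 44, this is the LCA
LCA = 32


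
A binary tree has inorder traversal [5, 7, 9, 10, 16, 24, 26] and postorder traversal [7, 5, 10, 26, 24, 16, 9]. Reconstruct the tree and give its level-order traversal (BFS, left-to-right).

Inorder:   [5, 7, 9, 10, 16, 24, 26]
Postorder: [7, 5, 10, 26, 24, 16, 9]
Algorithm: postorder visits root last, so walk postorder right-to-left;
each value is the root of the current inorder slice — split it at that
value, recurse on the right subtree first, then the left.
Recursive splits:
  root=9; inorder splits into left=[5, 7], right=[10, 16, 24, 26]
  root=16; inorder splits into left=[10], right=[24, 26]
  root=24; inorder splits into left=[], right=[26]
  root=26; inorder splits into left=[], right=[]
  root=10; inorder splits into left=[], right=[]
  root=5; inorder splits into left=[], right=[7]
  root=7; inorder splits into left=[], right=[]
Reconstructed level-order: [9, 5, 16, 7, 10, 24, 26]
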